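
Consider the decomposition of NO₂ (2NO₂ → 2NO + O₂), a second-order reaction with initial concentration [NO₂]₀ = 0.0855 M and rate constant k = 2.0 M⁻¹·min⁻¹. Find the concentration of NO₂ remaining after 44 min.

0.01003 M

Step 1: For a second-order reaction: 1/[NO₂] = 1/[NO₂]₀ + kt
Step 2: 1/[NO₂] = 1/0.0855 + 2.0 × 44
Step 3: 1/[NO₂] = 11.7 + 88 = 99.7
Step 4: [NO₂] = 1/99.7 = 0.01003 M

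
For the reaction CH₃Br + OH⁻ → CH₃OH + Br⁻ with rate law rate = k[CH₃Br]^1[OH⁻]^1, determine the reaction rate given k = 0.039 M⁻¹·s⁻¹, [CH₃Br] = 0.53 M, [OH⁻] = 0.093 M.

0.001922 M/s

Step 1: The rate law is rate = k[CH₃Br]^1[OH⁻]^1
Step 2: Substitute: rate = 0.039 × (0.53)^1 × (0.093)^1
Step 3: rate = 0.039 × 0.53 × 0.093 = 0.00192231 M/s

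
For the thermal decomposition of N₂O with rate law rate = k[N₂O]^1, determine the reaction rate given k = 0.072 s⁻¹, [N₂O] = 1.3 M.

0.0936 M/s

Step 1: Identify the rate law: rate = k[N₂O]^1
Step 2: Substitute values: rate = 0.072 × (1.3)^1
Step 3: Calculate: rate = 0.072 × 1.3 = 0.0936 M/s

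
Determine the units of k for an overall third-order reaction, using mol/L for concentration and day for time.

(mol/L)⁻²·day⁻¹

Step 1: For overall order n, rate = k × (concentration)^n.
Step 2: Rate has units mol/L·day⁻¹; concentration term has units (mol/L)^3.
Step 3: k = rate / (concentration)^n, so units of k = (mol/L)^(1-3)·day⁻¹ = (mol/L)⁻²·day⁻¹.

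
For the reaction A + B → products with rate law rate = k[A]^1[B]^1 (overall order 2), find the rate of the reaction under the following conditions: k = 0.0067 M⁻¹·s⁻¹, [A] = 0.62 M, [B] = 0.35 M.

0.001454 M/s

Step 1: The rate law is rate = k[A]^1[B]^1, overall order = 1+1 = 2
Step 2: Substitute values: rate = 0.0067 × (0.62)^1 × (0.35)^1
Step 3: rate = 0.0067 × 0.62 × 0.35 = 0.0014539 M/s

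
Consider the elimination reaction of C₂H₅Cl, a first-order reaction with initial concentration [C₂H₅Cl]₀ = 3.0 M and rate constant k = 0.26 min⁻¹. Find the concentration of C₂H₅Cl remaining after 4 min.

1.06 M

Step 1: For a first-order reaction: [C₂H₅Cl] = [C₂H₅Cl]₀ × e^(-kt)
Step 2: [C₂H₅Cl] = 3.0 × e^(-0.26 × 4)
Step 3: [C₂H₅Cl] = 3.0 × e^(-1.04)
Step 4: [C₂H₅Cl] = 3.0 × 0.353455 = 1.06 M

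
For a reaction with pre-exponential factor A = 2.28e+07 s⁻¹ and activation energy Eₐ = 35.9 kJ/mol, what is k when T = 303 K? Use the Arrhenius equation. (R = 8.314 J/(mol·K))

1.48e+01 s⁻¹

Step 1: Use the Arrhenius equation: k = A × exp(-Eₐ/RT)
Step 2: Convert Eₐ to J/mol: 35.9 kJ/mol = 35900 J/mol
Step 3: Calculate the exponent: -Eₐ/(RT) = -35900/(8.314 × 303) = -14.25088
Step 4: k = 2.28e+07 × exp(-14.25088)
Step 5: k = 2.28e+07 × 6.47026e-07 = 1.4752e+01 s⁻¹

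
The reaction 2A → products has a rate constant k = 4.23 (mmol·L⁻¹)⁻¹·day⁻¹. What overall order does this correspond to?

second order (2)

Step 1: The units of k for an nth-order reaction are (concentration)^(1-n)·(time)⁻¹.
Step 2: Here k has units (mmol·L⁻¹)⁻¹·day⁻¹, so the concentration exponent is -1.
Step 3: 1 - n = -1 ⇒ n = 2. The reaction is second order.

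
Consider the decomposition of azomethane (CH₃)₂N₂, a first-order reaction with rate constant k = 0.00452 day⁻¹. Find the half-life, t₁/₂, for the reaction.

153.4 day

Step 1: For a first-order reaction, t₁/₂ = ln(2)/k
Step 2: t₁/₂ = ln(2)/0.00452
Step 3: t₁/₂ = 0.6931/0.00452 = 153.4 day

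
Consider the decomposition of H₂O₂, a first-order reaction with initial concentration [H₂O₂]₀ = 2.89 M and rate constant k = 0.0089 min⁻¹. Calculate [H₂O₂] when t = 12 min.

2.597 M

Step 1: For a first-order reaction: [H₂O₂] = [H₂O₂]₀ × e^(-kt)
Step 2: [H₂O₂] = 2.89 × e^(-0.0089 × 12)
Step 3: [H₂O₂] = 2.89 × e^(-0.1068)
Step 4: [H₂O₂] = 2.89 × 0.898705 = 2.597 M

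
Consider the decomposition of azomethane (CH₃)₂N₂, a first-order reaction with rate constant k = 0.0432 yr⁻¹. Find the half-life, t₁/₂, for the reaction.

16.05 yr

Step 1: For a first-order reaction, t₁/₂ = ln(2)/k
Step 2: t₁/₂ = ln(2)/0.0432
Step 3: t₁/₂ = 0.6931/0.0432 = 16.05 yr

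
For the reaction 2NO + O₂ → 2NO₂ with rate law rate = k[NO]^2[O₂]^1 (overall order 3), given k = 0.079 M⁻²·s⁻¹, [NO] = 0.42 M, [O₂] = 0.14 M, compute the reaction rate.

0.001951 M/s

Step 1: The rate law is rate = k[NO]^2[O₂]^1, overall order = 2+1 = 3
Step 2: Substitute values: rate = 0.079 × (0.42)^2 × (0.14)^1
Step 3: rate = 0.079 × 0.1764 × 0.14 = 0.00195098 M/s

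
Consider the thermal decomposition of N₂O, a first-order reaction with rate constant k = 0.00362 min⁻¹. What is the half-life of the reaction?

191.5 min

Step 1: For a first-order reaction, t₁/₂ = ln(2)/k
Step 2: t₁/₂ = ln(2)/0.00362
Step 3: t₁/₂ = 0.6931/0.00362 = 191.5 min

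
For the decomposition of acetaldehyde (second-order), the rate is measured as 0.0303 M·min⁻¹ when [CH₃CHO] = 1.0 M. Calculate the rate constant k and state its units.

0.0303 M⁻¹·min⁻¹

Step 1: rate = k[CH₃CHO]^2, so k = rate / [CH₃CHO]^2.
Step 2: k = 0.0303 / (1.0)^2 = 0.0303 / 1.
Step 3: k = 0.0303 M⁻¹·min⁻¹.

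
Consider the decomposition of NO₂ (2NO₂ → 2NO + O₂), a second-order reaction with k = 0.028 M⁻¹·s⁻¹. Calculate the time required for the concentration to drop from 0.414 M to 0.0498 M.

630.9 s

Step 1: For second-order: t = (1/[NO₂] - 1/[NO₂]₀)/k
Step 2: t = (1/0.0498 - 1/0.414)/0.028
Step 3: t = (20.08 - 2.415)/0.028
Step 4: t = 17.66/0.028 = 630.9 s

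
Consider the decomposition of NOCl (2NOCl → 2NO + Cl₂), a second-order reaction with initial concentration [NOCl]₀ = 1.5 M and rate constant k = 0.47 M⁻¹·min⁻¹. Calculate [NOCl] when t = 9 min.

0.2042 M

Step 1: For a second-order reaction: 1/[NOCl] = 1/[NOCl]₀ + kt
Step 2: 1/[NOCl] = 1/1.5 + 0.47 × 9
Step 3: 1/[NOCl] = 0.6667 + 4.23 = 4.897
Step 4: [NOCl] = 1/4.897 = 0.2042 M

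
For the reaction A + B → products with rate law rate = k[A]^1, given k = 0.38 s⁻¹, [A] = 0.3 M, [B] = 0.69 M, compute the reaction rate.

0.114 M/s

Step 1: The rate law is rate = k[A]^1
Step 2: Note that the rate does not depend on [B] (zero order in B).
Step 3: rate = 0.38 × (0.3)^1 = 0.114 M/s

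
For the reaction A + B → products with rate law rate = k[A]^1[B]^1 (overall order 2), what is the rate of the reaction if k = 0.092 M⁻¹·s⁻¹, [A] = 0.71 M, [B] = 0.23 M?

0.01502 M/s

Step 1: The rate law is rate = k[A]^1[B]^1, overall order = 1+1 = 2
Step 2: Substitute values: rate = 0.092 × (0.71)^1 × (0.23)^1
Step 3: rate = 0.092 × 0.71 × 0.23 = 0.0150236 M/s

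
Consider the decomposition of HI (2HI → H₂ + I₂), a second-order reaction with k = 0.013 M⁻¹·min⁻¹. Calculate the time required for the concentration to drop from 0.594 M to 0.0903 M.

722.4 min

Step 1: For second-order: t = (1/[HI] - 1/[HI]₀)/k
Step 2: t = (1/0.0903 - 1/0.594)/0.013
Step 3: t = (11.07 - 1.684)/0.013
Step 4: t = 9.391/0.013 = 722.4 min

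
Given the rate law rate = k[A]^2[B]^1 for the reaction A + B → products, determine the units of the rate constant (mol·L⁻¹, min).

(mol·L⁻¹)⁻²·min⁻¹

Step 1: Overall order = 2 + 1 = 3.
Step 2: rate has units mol·L⁻¹·min⁻¹; [A]^2[B]^1 has units (mol·L⁻¹)^3.
Step 3: k = rate/([A]^2[B]^1), so units of k = (mol·L⁻¹)^(1-3)·min⁻¹ = (mol·L⁻¹)⁻²·min⁻¹.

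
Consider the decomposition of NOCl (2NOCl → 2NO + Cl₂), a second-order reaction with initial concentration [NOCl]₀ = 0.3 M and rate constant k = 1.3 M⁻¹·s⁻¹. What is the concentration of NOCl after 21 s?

0.03264 M

Step 1: For a second-order reaction: 1/[NOCl] = 1/[NOCl]₀ + kt
Step 2: 1/[NOCl] = 1/0.3 + 1.3 × 21
Step 3: 1/[NOCl] = 3.333 + 27.3 = 30.63
Step 4: [NOCl] = 1/30.63 = 0.03264 M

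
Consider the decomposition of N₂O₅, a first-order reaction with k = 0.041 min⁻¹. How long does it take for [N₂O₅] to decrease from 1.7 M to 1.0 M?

12.94 min

Step 1: For first-order: t = ln([N₂O₅]₀/[N₂O₅])/k
Step 2: t = ln(1.7/1.0)/0.041
Step 3: t = ln(1.7)/0.041
Step 4: t = 0.5306/0.041 = 12.94 min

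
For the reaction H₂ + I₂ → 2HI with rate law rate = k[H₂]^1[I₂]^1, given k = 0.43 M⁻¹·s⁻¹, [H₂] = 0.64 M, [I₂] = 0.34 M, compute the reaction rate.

0.09357 M/s

Step 1: The rate law is rate = k[H₂]^1[I₂]^1
Step 2: Substitute: rate = 0.43 × (0.64)^1 × (0.34)^1
Step 3: rate = 0.43 × 0.64 × 0.34 = 0.093568 M/s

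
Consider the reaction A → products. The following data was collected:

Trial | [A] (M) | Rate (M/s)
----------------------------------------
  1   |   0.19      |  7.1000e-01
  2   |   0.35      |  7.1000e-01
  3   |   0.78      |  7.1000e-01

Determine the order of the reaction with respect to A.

zeroth order (0)

Step 1: Compare trials - when concentration changes, rate stays constant.
Step 2: rate₂/rate₁ = 7.1000e-01/7.1000e-01 = 1
Step 3: [A]₂/[A]₁ = 0.35/0.19 = 1.842
Step 4: Since rate ratio ≈ (conc ratio)^0, the reaction is zeroth order.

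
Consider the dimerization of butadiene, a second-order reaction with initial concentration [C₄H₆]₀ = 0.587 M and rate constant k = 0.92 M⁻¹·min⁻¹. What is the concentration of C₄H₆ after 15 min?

0.0645 M

Step 1: For a second-order reaction: 1/[C₄H₆] = 1/[C₄H₆]₀ + kt
Step 2: 1/[C₄H₆] = 1/0.587 + 0.92 × 15
Step 3: 1/[C₄H₆] = 1.704 + 13.8 = 15.5
Step 4: [C₄H₆] = 1/15.5 = 0.0645 M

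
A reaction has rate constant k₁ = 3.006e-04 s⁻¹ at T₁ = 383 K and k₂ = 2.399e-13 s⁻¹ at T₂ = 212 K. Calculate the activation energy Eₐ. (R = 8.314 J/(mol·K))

82.7 kJ/mol

Step 1: Use the two-temperature Arrhenius form: ln(k₂/k₁) = -Eₐ/R × (1/T₂ - 1/T₁)
Step 2: ln(k₂/k₁) = ln(2.399e-13/3.006e-04) = ln(7.98071e-10) = -20.9488
Step 3: 1/T₂ - 1/T₁ = 1/212 - 1/383 = 2.106015e-03 K⁻¹
Step 4: Eₐ = -R × ln(k₂/k₁) / (1/T₂ - 1/T₁) = -8.314 × -20.9488 / 2.106015e-03
Step 5: Eₐ = 8.2701e+04 J/mol = 82.7 kJ/mol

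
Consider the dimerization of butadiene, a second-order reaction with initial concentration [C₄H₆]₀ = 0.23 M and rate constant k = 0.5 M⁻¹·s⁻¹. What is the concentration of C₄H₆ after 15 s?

0.0844 M

Step 1: For a second-order reaction: 1/[C₄H₆] = 1/[C₄H₆]₀ + kt
Step 2: 1/[C₄H₆] = 1/0.23 + 0.5 × 15
Step 3: 1/[C₄H₆] = 4.348 + 7.5 = 11.85
Step 4: [C₄H₆] = 1/11.85 = 0.0844 M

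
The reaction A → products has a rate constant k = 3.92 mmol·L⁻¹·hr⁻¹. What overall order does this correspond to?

zeroth order (0)

Step 1: The units of k for an nth-order reaction are (concentration)^(1-n)·(time)⁻¹.
Step 2: Here k has units mmol·L⁻¹·hr⁻¹, so the concentration exponent is 1.
Step 3: 1 - n = 1 ⇒ n = 0. The reaction is zeroth order.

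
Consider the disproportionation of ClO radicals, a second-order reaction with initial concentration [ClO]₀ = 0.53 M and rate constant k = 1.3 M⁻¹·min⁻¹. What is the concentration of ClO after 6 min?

0.1032 M

Step 1: For a second-order reaction: 1/[ClO] = 1/[ClO]₀ + kt
Step 2: 1/[ClO] = 1/0.53 + 1.3 × 6
Step 3: 1/[ClO] = 1.887 + 7.8 = 9.687
Step 4: [ClO] = 1/9.687 = 0.1032 M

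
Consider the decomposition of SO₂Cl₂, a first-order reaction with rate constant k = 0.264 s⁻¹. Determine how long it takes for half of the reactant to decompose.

2.626 s

Step 1: For a first-order reaction, t₁/₂ = ln(2)/k
Step 2: t₁/₂ = ln(2)/0.264
Step 3: t₁/₂ = 0.6931/0.264 = 2.626 s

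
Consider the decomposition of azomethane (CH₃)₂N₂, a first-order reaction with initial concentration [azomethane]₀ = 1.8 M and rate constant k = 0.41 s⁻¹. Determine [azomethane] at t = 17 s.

0.001691 M

Step 1: For a first-order reaction: [azomethane] = [azomethane]₀ × e^(-kt)
Step 2: [azomethane] = 1.8 × e^(-0.41 × 17)
Step 3: [azomethane] = 1.8 × e^(-6.97)
Step 4: [azomethane] = 1.8 × 0.000939653 = 0.001691 M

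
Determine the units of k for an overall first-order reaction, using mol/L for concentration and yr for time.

yr⁻¹

Step 1: For overall order n, rate = k × (concentration)^n.
Step 2: Rate has units mol/L·yr⁻¹; concentration term has units (mol/L)^1.
Step 3: k = rate / (concentration)^n, so units of k = (mol/L)^(1-1)·yr⁻¹ = yr⁻¹.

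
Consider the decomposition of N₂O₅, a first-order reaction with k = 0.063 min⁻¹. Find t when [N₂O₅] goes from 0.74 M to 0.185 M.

22 min

Step 1: For first-order: t = ln([N₂O₅]₀/[N₂O₅])/k
Step 2: t = ln(0.74/0.185)/0.063
Step 3: t = ln(4)/0.063
Step 4: t = 1.386/0.063 = 22 min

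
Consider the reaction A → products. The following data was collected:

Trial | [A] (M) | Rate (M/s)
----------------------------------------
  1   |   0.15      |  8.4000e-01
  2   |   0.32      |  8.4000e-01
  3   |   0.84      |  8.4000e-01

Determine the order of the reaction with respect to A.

zeroth order (0)

Step 1: Compare trials - when concentration changes, rate stays constant.
Step 2: rate₂/rate₁ = 8.4000e-01/8.4000e-01 = 1
Step 3: [A]₂/[A]₁ = 0.32/0.15 = 2.133
Step 4: Since rate ratio ≈ (conc ratio)^0, the reaction is zeroth order.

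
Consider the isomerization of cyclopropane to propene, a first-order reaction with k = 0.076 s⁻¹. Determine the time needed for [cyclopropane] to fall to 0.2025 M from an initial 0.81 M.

18.24 s

Step 1: For first-order: t = ln([cyclopropane]₀/[cyclopropane])/k
Step 2: t = ln(0.81/0.2025)/0.076
Step 3: t = ln(4)/0.076
Step 4: t = 1.386/0.076 = 18.24 s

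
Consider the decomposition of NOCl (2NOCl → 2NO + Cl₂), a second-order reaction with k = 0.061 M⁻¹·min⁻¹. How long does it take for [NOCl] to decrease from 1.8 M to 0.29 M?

47.42 min

Step 1: For second-order: t = (1/[NOCl] - 1/[NOCl]₀)/k
Step 2: t = (1/0.29 - 1/1.8)/0.061
Step 3: t = (3.448 - 0.5556)/0.061
Step 4: t = 2.893/0.061 = 47.42 min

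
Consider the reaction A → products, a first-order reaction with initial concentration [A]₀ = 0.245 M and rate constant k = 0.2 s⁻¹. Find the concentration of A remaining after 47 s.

2.027e-05 M

Step 1: For a first-order reaction: [A] = [A]₀ × e^(-kt)
Step 2: [A] = 0.245 × e^(-0.2 × 47)
Step 3: [A] = 0.245 × e^(-9.4)
Step 4: [A] = 0.245 × 8.27241e-05 = 2.027e-05 M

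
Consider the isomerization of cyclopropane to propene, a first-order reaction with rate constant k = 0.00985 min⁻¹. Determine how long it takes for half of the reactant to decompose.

70.37 min

Step 1: For a first-order reaction, t₁/₂ = ln(2)/k
Step 2: t₁/₂ = ln(2)/0.00985
Step 3: t₁/₂ = 0.6931/0.00985 = 70.37 min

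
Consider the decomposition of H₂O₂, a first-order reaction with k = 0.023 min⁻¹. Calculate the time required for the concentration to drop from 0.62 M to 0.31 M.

30.14 min

Step 1: For first-order: t = ln([H₂O₂]₀/[H₂O₂])/k
Step 2: t = ln(0.62/0.31)/0.023
Step 3: t = ln(2)/0.023
Step 4: t = 0.6931/0.023 = 30.14 min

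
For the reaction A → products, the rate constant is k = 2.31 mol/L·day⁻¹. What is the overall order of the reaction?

zeroth order (0)

Step 1: The units of k for an nth-order reaction are (concentration)^(1-n)·(time)⁻¹.
Step 2: Here k has units mol/L·day⁻¹, so the concentration exponent is 1.
Step 3: 1 - n = 1 ⇒ n = 0. The reaction is zeroth order.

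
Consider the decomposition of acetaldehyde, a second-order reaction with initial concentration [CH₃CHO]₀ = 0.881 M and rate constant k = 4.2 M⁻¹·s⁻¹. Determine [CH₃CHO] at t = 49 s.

0.004832 M

Step 1: For a second-order reaction: 1/[CH₃CHO] = 1/[CH₃CHO]₀ + kt
Step 2: 1/[CH₃CHO] = 1/0.881 + 4.2 × 49
Step 3: 1/[CH₃CHO] = 1.135 + 205.8 = 206.9
Step 4: [CH₃CHO] = 1/206.9 = 0.004832 M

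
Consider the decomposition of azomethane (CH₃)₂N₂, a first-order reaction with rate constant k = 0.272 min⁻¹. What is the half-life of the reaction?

2.548 min

Step 1: For a first-order reaction, t₁/₂ = ln(2)/k
Step 2: t₁/₂ = ln(2)/0.272
Step 3: t₁/₂ = 0.6931/0.272 = 2.548 min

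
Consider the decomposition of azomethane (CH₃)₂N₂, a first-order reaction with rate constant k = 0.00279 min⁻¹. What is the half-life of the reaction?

248.4 min

Step 1: For a first-order reaction, t₁/₂ = ln(2)/k
Step 2: t₁/₂ = ln(2)/0.00279
Step 3: t₁/₂ = 0.6931/0.00279 = 248.4 min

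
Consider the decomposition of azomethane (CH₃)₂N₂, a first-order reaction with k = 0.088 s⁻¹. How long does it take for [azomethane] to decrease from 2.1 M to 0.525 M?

15.75 s

Step 1: For first-order: t = ln([azomethane]₀/[azomethane])/k
Step 2: t = ln(2.1/0.525)/0.088
Step 3: t = ln(4)/0.088
Step 4: t = 1.386/0.088 = 15.75 s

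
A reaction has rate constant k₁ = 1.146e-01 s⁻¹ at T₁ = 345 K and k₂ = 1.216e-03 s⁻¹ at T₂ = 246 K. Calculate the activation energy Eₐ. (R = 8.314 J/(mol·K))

32.4 kJ/mol

Step 1: Use the two-temperature Arrhenius form: ln(k₂/k₁) = -Eₐ/R × (1/T₂ - 1/T₁)
Step 2: ln(k₂/k₁) = ln(1.216e-03/1.146e-01) = ln(0.0106108) = -4.54588
Step 3: 1/T₂ - 1/T₁ = 1/246 - 1/345 = 1.166490e-03 K⁻¹
Step 4: Eₐ = -R × ln(k₂/k₁) / (1/T₂ - 1/T₁) = -8.314 × -4.54588 / 1.166490e-03
Step 5: Eₐ = 3.2400e+04 J/mol = 32.4 kJ/mol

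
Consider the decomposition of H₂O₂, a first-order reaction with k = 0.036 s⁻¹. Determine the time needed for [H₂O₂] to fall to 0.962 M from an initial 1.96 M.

19.77 s

Step 1: For first-order: t = ln([H₂O₂]₀/[H₂O₂])/k
Step 2: t = ln(1.96/0.962)/0.036
Step 3: t = ln(2.037)/0.036
Step 4: t = 0.7117/0.036 = 19.77 s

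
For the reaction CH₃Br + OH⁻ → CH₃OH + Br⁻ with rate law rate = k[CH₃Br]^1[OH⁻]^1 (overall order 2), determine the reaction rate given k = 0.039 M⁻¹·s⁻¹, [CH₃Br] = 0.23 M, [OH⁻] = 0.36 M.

0.003229 M/s

Step 1: The rate law is rate = k[CH₃Br]^1[OH⁻]^1, overall order = 1+1 = 2
Step 2: Substitute values: rate = 0.039 × (0.23)^1 × (0.36)^1
Step 3: rate = 0.039 × 0.23 × 0.36 = 0.0032292 M/s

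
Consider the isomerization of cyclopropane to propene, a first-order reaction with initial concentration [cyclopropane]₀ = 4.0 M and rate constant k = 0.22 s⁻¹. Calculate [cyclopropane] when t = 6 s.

1.069 M

Step 1: For a first-order reaction: [cyclopropane] = [cyclopropane]₀ × e^(-kt)
Step 2: [cyclopropane] = 4.0 × e^(-0.22 × 6)
Step 3: [cyclopropane] = 4.0 × e^(-1.32)
Step 4: [cyclopropane] = 4.0 × 0.267135 = 1.069 M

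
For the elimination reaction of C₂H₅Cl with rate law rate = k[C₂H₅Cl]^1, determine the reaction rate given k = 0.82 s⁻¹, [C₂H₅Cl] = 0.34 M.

0.2788 M/s

Step 1: Identify the rate law: rate = k[C₂H₅Cl]^1
Step 2: Substitute values: rate = 0.82 × (0.34)^1
Step 3: Calculate: rate = 0.82 × 0.34 = 0.2788 M/s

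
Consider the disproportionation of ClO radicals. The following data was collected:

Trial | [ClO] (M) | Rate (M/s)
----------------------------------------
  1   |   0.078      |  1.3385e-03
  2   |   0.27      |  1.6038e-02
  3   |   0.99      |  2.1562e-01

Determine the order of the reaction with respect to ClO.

second order (2)

Step 1: Compare trials to find order n where rate₂/rate₁ = ([ClO]₂/[ClO]₁)^n
Step 2: rate₂/rate₁ = 1.6038e-02/1.3385e-03 = 11.98
Step 3: [ClO]₂/[ClO]₁ = 0.27/0.078 = 3.462
Step 4: n = ln(11.98)/ln(3.462) = 2.00 ≈ 2
Step 5: The reaction is second order in ClO.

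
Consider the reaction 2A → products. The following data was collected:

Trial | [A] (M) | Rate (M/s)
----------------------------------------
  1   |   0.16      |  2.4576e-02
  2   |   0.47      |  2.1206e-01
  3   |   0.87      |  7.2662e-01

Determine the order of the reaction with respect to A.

second order (2)

Step 1: Compare trials to find order n where rate₂/rate₁ = ([A]₂/[A]₁)^n
Step 2: rate₂/rate₁ = 2.1206e-01/2.4576e-02 = 8.629
Step 3: [A]₂/[A]₁ = 0.47/0.16 = 2.937
Step 4: n = ln(8.629)/ln(2.937) = 2.00 ≈ 2
Step 5: The reaction is second order in A.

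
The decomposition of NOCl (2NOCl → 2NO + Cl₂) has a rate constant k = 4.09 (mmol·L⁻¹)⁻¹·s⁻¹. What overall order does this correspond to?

second order (2)

Step 1: The units of k for an nth-order reaction are (concentration)^(1-n)·(time)⁻¹.
Step 2: Here k has units (mmol·L⁻¹)⁻¹·s⁻¹, so the concentration exponent is -1.
Step 3: 1 - n = -1 ⇒ n = 2. The reaction is second order.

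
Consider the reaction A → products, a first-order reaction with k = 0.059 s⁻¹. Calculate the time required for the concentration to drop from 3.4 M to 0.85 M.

23.5 s

Step 1: For first-order: t = ln([A]₀/[A])/k
Step 2: t = ln(3.4/0.85)/0.059
Step 3: t = ln(4)/0.059
Step 4: t = 1.386/0.059 = 23.5 s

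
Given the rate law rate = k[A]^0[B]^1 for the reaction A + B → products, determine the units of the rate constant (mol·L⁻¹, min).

min⁻¹

Step 1: Overall order = 0 + 1 = 1.
Step 2: rate has units mol·L⁻¹·min⁻¹; [A]^0[B]^1 has units (mol·L⁻¹)^1.
Step 3: k = rate/([A]^0[B]^1), so units of k = (mol·L⁻¹)^(1-1)·min⁻¹ = min⁻¹.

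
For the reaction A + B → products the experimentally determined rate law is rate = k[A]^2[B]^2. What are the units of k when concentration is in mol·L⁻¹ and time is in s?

(mol·L⁻¹)⁻³·s⁻¹

Step 1: Overall order = 2 + 2 = 4.
Step 2: rate has units mol·L⁻¹·s⁻¹; [A]^2[B]^2 has units (mol·L⁻¹)^4.
Step 3: k = rate/([A]^2[B]^2), so units of k = (mol·L⁻¹)^(1-4)·s⁻¹ = (mol·L⁻¹)⁻³·s⁻¹.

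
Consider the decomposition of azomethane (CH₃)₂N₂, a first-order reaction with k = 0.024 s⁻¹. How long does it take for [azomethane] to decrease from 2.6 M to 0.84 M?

47.08 s

Step 1: For first-order: t = ln([azomethane]₀/[azomethane])/k
Step 2: t = ln(2.6/0.84)/0.024
Step 3: t = ln(3.095)/0.024
Step 4: t = 1.13/0.024 = 47.08 s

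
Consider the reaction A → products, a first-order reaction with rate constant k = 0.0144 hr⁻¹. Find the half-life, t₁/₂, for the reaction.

48.14 hr

Step 1: For a first-order reaction, t₁/₂ = ln(2)/k
Step 2: t₁/₂ = ln(2)/0.0144
Step 3: t₁/₂ = 0.6931/0.0144 = 48.14 hr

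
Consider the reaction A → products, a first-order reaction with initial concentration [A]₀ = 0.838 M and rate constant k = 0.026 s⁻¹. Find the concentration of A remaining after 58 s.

0.1855 M

Step 1: For a first-order reaction: [A] = [A]₀ × e^(-kt)
Step 2: [A] = 0.838 × e^(-0.026 × 58)
Step 3: [A] = 0.838 × e^(-1.508)
Step 4: [A] = 0.838 × 0.221352 = 0.1855 M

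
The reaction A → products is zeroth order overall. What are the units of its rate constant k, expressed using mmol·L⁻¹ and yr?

mmol·L⁻¹·yr⁻¹

Step 1: For overall order n, rate = k × (concentration)^n.
Step 2: Rate has units mmol·L⁻¹·yr⁻¹; concentration term has units (mmol·L⁻¹)^0.
Step 3: k = rate / (concentration)^n, so units of k = (mmol·L⁻¹)^(1-0)·yr⁻¹ = mmol·L⁻¹·yr⁻¹.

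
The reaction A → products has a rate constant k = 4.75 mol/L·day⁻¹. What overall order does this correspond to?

zeroth order (0)

Step 1: The units of k for an nth-order reaction are (concentration)^(1-n)·(time)⁻¹.
Step 2: Here k has units mol/L·day⁻¹, so the concentration exponent is 1.
Step 3: 1 - n = 1 ⇒ n = 0. The reaction is zeroth order.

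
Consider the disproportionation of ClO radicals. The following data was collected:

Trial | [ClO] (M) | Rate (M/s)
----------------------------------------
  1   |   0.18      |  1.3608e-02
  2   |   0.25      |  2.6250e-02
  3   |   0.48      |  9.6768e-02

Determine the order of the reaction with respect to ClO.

second order (2)

Step 1: Compare trials to find order n where rate₂/rate₁ = ([ClO]₂/[ClO]₁)^n
Step 2: rate₂/rate₁ = 2.6250e-02/1.3608e-02 = 1.929
Step 3: [ClO]₂/[ClO]₁ = 0.25/0.18 = 1.389
Step 4: n = ln(1.929)/ln(1.389) = 2.00 ≈ 2
Step 5: The reaction is second order in ClO.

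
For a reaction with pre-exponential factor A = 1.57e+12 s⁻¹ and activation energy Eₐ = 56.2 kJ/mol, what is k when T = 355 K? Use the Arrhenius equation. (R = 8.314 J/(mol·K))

8.44e+03 s⁻¹

Step 1: Use the Arrhenius equation: k = A × exp(-Eₐ/RT)
Step 2: Convert Eₐ to J/mol: 56.2 kJ/mol = 56200 J/mol
Step 3: Calculate the exponent: -Eₐ/(RT) = -56200/(8.314 × 355) = -19.04136
Step 4: k = 1.57e+12 × exp(-19.04136)
Step 5: k = 1.57e+12 × 5.37579e-09 = 8.4400e+03 s⁻¹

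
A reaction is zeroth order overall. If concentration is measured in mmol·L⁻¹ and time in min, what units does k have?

mmol·L⁻¹·min⁻¹

Step 1: For overall order n, rate = k × (concentration)^n.
Step 2: Rate has units mmol·L⁻¹·min⁻¹; concentration term has units (mmol·L⁻¹)^0.
Step 3: k = rate / (concentration)^n, so units of k = (mmol·L⁻¹)^(1-0)·min⁻¹ = mmol·L⁻¹·min⁻¹.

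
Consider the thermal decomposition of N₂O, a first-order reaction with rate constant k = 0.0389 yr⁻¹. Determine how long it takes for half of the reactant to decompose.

17.82 yr

Step 1: For a first-order reaction, t₁/₂ = ln(2)/k
Step 2: t₁/₂ = ln(2)/0.0389
Step 3: t₁/₂ = 0.6931/0.0389 = 17.82 yr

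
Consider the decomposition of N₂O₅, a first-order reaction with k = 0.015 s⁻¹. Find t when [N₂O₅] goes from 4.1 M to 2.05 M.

46.21 s

Step 1: For first-order: t = ln([N₂O₅]₀/[N₂O₅])/k
Step 2: t = ln(4.1/2.05)/0.015
Step 3: t = ln(2)/0.015
Step 4: t = 0.6931/0.015 = 46.21 s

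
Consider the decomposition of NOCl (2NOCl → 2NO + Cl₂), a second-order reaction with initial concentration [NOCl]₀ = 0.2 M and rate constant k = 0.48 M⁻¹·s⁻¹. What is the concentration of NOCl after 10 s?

0.102 M

Step 1: For a second-order reaction: 1/[NOCl] = 1/[NOCl]₀ + kt
Step 2: 1/[NOCl] = 1/0.2 + 0.48 × 10
Step 3: 1/[NOCl] = 5 + 4.8 = 9.8
Step 4: [NOCl] = 1/9.8 = 0.102 M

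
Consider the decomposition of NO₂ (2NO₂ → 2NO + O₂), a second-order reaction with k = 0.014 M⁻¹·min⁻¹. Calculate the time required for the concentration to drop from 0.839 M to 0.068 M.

965.3 min

Step 1: For second-order: t = (1/[NO₂] - 1/[NO₂]₀)/k
Step 2: t = (1/0.068 - 1/0.839)/0.014
Step 3: t = (14.71 - 1.192)/0.014
Step 4: t = 13.51/0.014 = 965.3 min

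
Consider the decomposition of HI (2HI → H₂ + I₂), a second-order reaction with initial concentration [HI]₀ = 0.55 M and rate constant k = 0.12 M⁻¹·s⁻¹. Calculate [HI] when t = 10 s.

0.3313 M

Step 1: For a second-order reaction: 1/[HI] = 1/[HI]₀ + kt
Step 2: 1/[HI] = 1/0.55 + 0.12 × 10
Step 3: 1/[HI] = 1.818 + 1.2 = 3.018
Step 4: [HI] = 1/3.018 = 0.3313 M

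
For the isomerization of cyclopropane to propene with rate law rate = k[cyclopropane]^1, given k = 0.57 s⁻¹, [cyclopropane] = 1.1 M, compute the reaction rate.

0.627 M/s

Step 1: Identify the rate law: rate = k[cyclopropane]^1
Step 2: Substitute values: rate = 0.57 × (1.1)^1
Step 3: Calculate: rate = 0.57 × 1.1 = 0.627 M/s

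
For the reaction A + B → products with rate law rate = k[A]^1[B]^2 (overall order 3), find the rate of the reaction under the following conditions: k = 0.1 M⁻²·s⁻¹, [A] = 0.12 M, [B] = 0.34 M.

0.001387 M/s

Step 1: The rate law is rate = k[A]^1[B]^2, overall order = 1+2 = 3
Step 2: Substitute values: rate = 0.1 × (0.12)^1 × (0.34)^2
Step 3: rate = 0.1 × 0.12 × 0.1156 = 0.0013872 M/s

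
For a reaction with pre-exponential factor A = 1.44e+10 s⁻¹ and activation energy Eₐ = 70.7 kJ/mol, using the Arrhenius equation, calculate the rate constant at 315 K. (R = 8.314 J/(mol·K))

2.72e-02 s⁻¹

Step 1: Use the Arrhenius equation: k = A × exp(-Eₐ/RT)
Step 2: Convert Eₐ to J/mol: 70.7 kJ/mol = 70700 J/mol
Step 3: Calculate the exponent: -Eₐ/(RT) = -70700/(8.314 × 315) = -26.99596
Step 4: k = 1.44e+10 × exp(-26.99596)
Step 5: k = 1.44e+10 × 1.88714e-12 = 2.7175e-02 s⁻¹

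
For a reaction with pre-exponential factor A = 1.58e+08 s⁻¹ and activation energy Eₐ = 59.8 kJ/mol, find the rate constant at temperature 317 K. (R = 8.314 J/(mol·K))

2.21e-02 s⁻¹

Step 1: Use the Arrhenius equation: k = A × exp(-Eₐ/RT)
Step 2: Convert Eₐ to J/mol: 59.8 kJ/mol = 59800 J/mol
Step 3: Calculate the exponent: -Eₐ/(RT) = -59800/(8.314 × 317) = -22.68986
Step 4: k = 1.58e+08 × exp(-22.68986)
Step 5: k = 1.58e+08 × 1.39933e-10 = 2.2109e-02 s⁻¹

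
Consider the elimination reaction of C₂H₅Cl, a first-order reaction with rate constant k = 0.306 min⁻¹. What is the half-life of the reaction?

2.265 min

Step 1: For a first-order reaction, t₁/₂ = ln(2)/k
Step 2: t₁/₂ = ln(2)/0.306
Step 3: t₁/₂ = 0.6931/0.306 = 2.265 min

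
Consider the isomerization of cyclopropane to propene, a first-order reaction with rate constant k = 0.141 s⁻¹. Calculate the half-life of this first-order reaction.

4.916 s

Step 1: For a first-order reaction, t₁/₂ = ln(2)/k
Step 2: t₁/₂ = ln(2)/0.141
Step 3: t₁/₂ = 0.6931/0.141 = 4.916 s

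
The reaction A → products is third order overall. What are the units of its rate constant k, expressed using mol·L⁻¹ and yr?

(mol·L⁻¹)⁻²·yr⁻¹

Step 1: For overall order n, rate = k × (concentration)^n.
Step 2: Rate has units mol·L⁻¹·yr⁻¹; concentration term has units (mol·L⁻¹)^3.
Step 3: k = rate / (concentration)^n, so units of k = (mol·L⁻¹)^(1-3)·yr⁻¹ = (mol·L⁻¹)⁻²·yr⁻¹.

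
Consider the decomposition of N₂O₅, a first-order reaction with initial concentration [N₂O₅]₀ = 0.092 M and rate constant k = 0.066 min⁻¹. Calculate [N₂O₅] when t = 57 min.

0.002138 M

Step 1: For a first-order reaction: [N₂O₅] = [N₂O₅]₀ × e^(-kt)
Step 2: [N₂O₅] = 0.092 × e^(-0.066 × 57)
Step 3: [N₂O₅] = 0.092 × e^(-3.762)
Step 4: [N₂O₅] = 0.092 × 0.0232372 = 0.002138 M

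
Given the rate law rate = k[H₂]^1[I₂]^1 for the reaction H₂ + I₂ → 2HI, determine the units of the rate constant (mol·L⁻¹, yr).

(mol·L⁻¹)⁻¹·yr⁻¹

Step 1: Overall order = 1 + 1 = 2.
Step 2: rate has units mol·L⁻¹·yr⁻¹; [H₂]^1[I₂]^1 has units (mol·L⁻¹)^2.
Step 3: k = rate/([H₂]^1[I₂]^1), so units of k = (mol·L⁻¹)^(1-2)·yr⁻¹ = (mol·L⁻¹)⁻¹·yr⁻¹.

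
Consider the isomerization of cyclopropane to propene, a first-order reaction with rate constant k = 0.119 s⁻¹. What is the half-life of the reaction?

5.825 s

Step 1: For a first-order reaction, t₁/₂ = ln(2)/k
Step 2: t₁/₂ = ln(2)/0.119
Step 3: t₁/₂ = 0.6931/0.119 = 5.825 s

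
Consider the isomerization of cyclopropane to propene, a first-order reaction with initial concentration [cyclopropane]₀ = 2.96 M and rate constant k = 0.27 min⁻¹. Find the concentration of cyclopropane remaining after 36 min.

0.0001778 M

Step 1: For a first-order reaction: [cyclopropane] = [cyclopropane]₀ × e^(-kt)
Step 2: [cyclopropane] = 2.96 × e^(-0.27 × 36)
Step 3: [cyclopropane] = 2.96 × e^(-9.72)
Step 4: [cyclopropane] = 2.96 × 6.007e-05 = 0.0001778 M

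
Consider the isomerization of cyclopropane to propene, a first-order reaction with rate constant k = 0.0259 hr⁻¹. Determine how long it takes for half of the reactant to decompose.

26.76 hr

Step 1: For a first-order reaction, t₁/₂ = ln(2)/k
Step 2: t₁/₂ = ln(2)/0.0259
Step 3: t₁/₂ = 0.6931/0.0259 = 26.76 hr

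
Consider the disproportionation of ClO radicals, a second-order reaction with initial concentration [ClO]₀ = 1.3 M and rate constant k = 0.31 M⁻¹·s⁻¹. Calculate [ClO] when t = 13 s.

0.2084 M

Step 1: For a second-order reaction: 1/[ClO] = 1/[ClO]₀ + kt
Step 2: 1/[ClO] = 1/1.3 + 0.31 × 13
Step 3: 1/[ClO] = 0.7692 + 4.03 = 4.799
Step 4: [ClO] = 1/4.799 = 0.2084 M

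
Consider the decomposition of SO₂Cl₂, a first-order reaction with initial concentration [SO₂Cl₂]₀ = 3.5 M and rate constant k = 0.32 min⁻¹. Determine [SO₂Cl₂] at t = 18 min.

0.01103 M

Step 1: For a first-order reaction: [SO₂Cl₂] = [SO₂Cl₂]₀ × e^(-kt)
Step 2: [SO₂Cl₂] = 3.5 × e^(-0.32 × 18)
Step 3: [SO₂Cl₂] = 3.5 × e^(-5.76)
Step 4: [SO₂Cl₂] = 3.5 × 0.00315111 = 0.01103 M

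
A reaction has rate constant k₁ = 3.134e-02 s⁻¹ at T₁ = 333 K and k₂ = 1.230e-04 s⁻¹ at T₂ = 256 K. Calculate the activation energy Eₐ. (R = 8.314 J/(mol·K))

51.0 kJ/mol

Step 1: Use the two-temperature Arrhenius form: ln(k₂/k₁) = -Eₐ/R × (1/T₂ - 1/T₁)
Step 2: ln(k₂/k₁) = ln(1.230e-04/3.134e-02) = ln(0.0039247) = -5.54047
Step 3: 1/T₂ - 1/T₁ = 1/256 - 1/333 = 9.032470e-04 K⁻¹
Step 4: Eₐ = -R × ln(k₂/k₁) / (1/T₂ - 1/T₁) = -8.314 × -5.54047 / 9.032470e-04
Step 5: Eₐ = 5.0998e+04 J/mol = 51.0 kJ/mol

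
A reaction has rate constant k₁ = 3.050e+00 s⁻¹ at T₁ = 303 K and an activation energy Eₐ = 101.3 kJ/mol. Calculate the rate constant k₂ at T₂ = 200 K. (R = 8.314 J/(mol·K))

3.093e-09 s⁻¹

Step 1: Use the two-temperature Arrhenius form: ln(k₂/k₁) = -Eₐ/R × (1/T₂ - 1/T₁)
Step 2: Convert Eₐ to J/mol: 101.3 kJ/mol = 101300 J/mol
Step 3: 1/T₂ - 1/T₁ = 1/200 - 1/303 = 1.699670e-03 K⁻¹
Step 4: ln(k₂/k₁) = -101300/8.314 × 1.699670e-03 = -20.70923
Step 5: k₂ = k₁ × exp(-20.70923) = 3.050e+00 × 1.01413e-09 = 3.093e-09 s⁻¹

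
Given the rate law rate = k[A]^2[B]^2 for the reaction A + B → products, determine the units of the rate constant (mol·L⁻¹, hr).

(mol·L⁻¹)⁻³·hr⁻¹

Step 1: Overall order = 2 + 2 = 4.
Step 2: rate has units mol·L⁻¹·hr⁻¹; [A]^2[B]^2 has units (mol·L⁻¹)^4.
Step 3: k = rate/([A]^2[B]^2), so units of k = (mol·L⁻¹)^(1-4)·hr⁻¹ = (mol·L⁻¹)⁻³·hr⁻¹.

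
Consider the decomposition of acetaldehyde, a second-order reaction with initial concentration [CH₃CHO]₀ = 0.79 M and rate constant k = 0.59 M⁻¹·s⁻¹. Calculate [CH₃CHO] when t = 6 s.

0.2081 M

Step 1: For a second-order reaction: 1/[CH₃CHO] = 1/[CH₃CHO]₀ + kt
Step 2: 1/[CH₃CHO] = 1/0.79 + 0.59 × 6
Step 3: 1/[CH₃CHO] = 1.266 + 3.54 = 4.806
Step 4: [CH₃CHO] = 1/4.806 = 0.2081 M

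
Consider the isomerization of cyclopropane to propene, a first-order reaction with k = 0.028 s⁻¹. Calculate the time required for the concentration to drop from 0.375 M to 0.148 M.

33.2 s

Step 1: For first-order: t = ln([cyclopropane]₀/[cyclopropane])/k
Step 2: t = ln(0.375/0.148)/0.028
Step 3: t = ln(2.534)/0.028
Step 4: t = 0.9297/0.028 = 33.2 s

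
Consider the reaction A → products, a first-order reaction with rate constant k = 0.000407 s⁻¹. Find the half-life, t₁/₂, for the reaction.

1703 s

Step 1: For a first-order reaction, t₁/₂ = ln(2)/k
Step 2: t₁/₂ = ln(2)/0.000407
Step 3: t₁/₂ = 0.6931/0.000407 = 1703 s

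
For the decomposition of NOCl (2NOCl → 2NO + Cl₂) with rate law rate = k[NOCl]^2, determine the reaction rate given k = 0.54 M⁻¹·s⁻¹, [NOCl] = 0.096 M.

0.004977 M/s

Step 1: Identify the rate law: rate = k[NOCl]^2
Step 2: Substitute values: rate = 0.54 × (0.096)^2
Step 3: Calculate: rate = 0.54 × 0.009216 = 0.00497664 M/s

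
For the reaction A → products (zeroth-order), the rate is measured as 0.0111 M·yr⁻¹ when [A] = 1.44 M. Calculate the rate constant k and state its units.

0.0111 M·yr⁻¹

Step 1: For a zeroth-order reaction, rate = k (independent of concentration).
Step 2: k = rate = 0.0111 M·yr⁻¹.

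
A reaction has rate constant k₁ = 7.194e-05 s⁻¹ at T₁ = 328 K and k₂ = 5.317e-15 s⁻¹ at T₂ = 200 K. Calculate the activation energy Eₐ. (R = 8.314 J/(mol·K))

99.4 kJ/mol

Step 1: Use the two-temperature Arrhenius form: ln(k₂/k₁) = -Eₐ/R × (1/T₂ - 1/T₁)
Step 2: ln(k₂/k₁) = ln(5.317e-15/7.194e-05) = ln(7.39088e-11) = -23.3282
Step 3: 1/T₂ - 1/T₁ = 1/200 - 1/328 = 1.951220e-03 K⁻¹
Step 4: Eₐ = -R × ln(k₂/k₁) / (1/T₂ - 1/T₁) = -8.314 × -23.3282 / 1.951220e-03
Step 5: Eₐ = 9.9400e+04 J/mol = 99.4 kJ/mol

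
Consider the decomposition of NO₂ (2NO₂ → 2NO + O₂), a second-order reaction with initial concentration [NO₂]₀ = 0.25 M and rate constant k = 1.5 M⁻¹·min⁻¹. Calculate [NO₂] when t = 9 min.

0.05714 M

Step 1: For a second-order reaction: 1/[NO₂] = 1/[NO₂]₀ + kt
Step 2: 1/[NO₂] = 1/0.25 + 1.5 × 9
Step 3: 1/[NO₂] = 4 + 13.5 = 17.5
Step 4: [NO₂] = 1/17.5 = 0.05714 M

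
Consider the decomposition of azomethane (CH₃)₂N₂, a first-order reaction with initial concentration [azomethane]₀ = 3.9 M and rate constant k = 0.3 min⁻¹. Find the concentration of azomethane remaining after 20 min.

0.009667 M

Step 1: For a first-order reaction: [azomethane] = [azomethane]₀ × e^(-kt)
Step 2: [azomethane] = 3.9 × e^(-0.3 × 20)
Step 3: [azomethane] = 3.9 × e^(-6)
Step 4: [azomethane] = 3.9 × 0.00247875 = 0.009667 M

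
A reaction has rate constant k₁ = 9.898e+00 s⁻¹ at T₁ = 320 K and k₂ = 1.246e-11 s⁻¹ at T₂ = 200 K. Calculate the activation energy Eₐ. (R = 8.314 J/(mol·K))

121.5 kJ/mol

Step 1: Use the two-temperature Arrhenius form: ln(k₂/k₁) = -Eₐ/R × (1/T₂ - 1/T₁)
Step 2: ln(k₂/k₁) = ln(1.246e-11/9.898e+00) = ln(1.25884e-12) = -27.4008
Step 3: 1/T₂ - 1/T₁ = 1/200 - 1/320 = 1.875000e-03 K⁻¹
Step 4: Eₐ = -R × ln(k₂/k₁) / (1/T₂ - 1/T₁) = -8.314 × -27.4008 / 1.875000e-03
Step 5: Eₐ = 1.2150e+05 J/mol = 121.5 kJ/mol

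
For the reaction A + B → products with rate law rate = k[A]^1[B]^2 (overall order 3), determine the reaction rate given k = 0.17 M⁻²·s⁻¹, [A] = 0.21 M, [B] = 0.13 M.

0.0006033 M/s

Step 1: The rate law is rate = k[A]^1[B]^2, overall order = 1+2 = 3
Step 2: Substitute values: rate = 0.17 × (0.21)^1 × (0.13)^2
Step 3: rate = 0.17 × 0.21 × 0.0169 = 0.00060333 M/s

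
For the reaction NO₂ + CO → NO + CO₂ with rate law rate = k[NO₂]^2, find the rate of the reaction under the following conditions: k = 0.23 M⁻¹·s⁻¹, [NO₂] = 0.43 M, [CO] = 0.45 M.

0.04253 M/s

Step 1: The rate law is rate = k[NO₂]^2
Step 2: Note that the rate does not depend on [CO] (zero order in CO).
Step 3: rate = 0.23 × (0.43)^2 = 0.042527 M/s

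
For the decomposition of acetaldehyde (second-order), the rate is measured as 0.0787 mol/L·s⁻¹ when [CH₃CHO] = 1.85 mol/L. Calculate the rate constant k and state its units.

0.02299 (mol/L)⁻¹·s⁻¹

Step 1: rate = k[CH₃CHO]^2, so k = rate / [CH₃CHO]^2.
Step 2: k = 0.0787 / (1.85)^2 = 0.0787 / 3.423.
Step 3: k = 0.02299 (mol/L)⁻¹·s⁻¹.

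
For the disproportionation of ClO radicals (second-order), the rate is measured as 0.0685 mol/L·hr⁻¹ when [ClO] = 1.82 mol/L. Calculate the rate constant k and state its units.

0.02068 (mol/L)⁻¹·hr⁻¹

Step 1: rate = k[ClO]^2, so k = rate / [ClO]^2.
Step 2: k = 0.0685 / (1.82)^2 = 0.0685 / 3.312.
Step 3: k = 0.02068 (mol/L)⁻¹·hr⁻¹.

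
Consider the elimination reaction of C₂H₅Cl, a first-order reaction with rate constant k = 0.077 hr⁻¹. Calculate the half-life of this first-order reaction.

9.002 hr

Step 1: For a first-order reaction, t₁/₂ = ln(2)/k
Step 2: t₁/₂ = ln(2)/0.077
Step 3: t₁/₂ = 0.6931/0.077 = 9.002 hr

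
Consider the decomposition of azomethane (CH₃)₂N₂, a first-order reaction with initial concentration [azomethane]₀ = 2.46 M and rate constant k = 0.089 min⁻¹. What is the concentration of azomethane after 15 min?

0.6474 M

Step 1: For a first-order reaction: [azomethane] = [azomethane]₀ × e^(-kt)
Step 2: [azomethane] = 2.46 × e^(-0.089 × 15)
Step 3: [azomethane] = 2.46 × e^(-1.335)
Step 4: [azomethane] = 2.46 × 0.263158 = 0.6474 M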